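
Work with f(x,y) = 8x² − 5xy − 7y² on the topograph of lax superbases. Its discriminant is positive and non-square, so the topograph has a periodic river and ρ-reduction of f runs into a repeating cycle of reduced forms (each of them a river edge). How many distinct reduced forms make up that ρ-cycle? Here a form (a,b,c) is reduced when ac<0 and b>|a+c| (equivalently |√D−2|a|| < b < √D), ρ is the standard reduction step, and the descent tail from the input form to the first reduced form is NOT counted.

D = 249, ⌊√D⌋ = 15
descent: ρ → (-7,5,8)  [lands on river]
river: ρ → (8,11,-4)
river: ρ → (-4,13,5)
river: ρ → (5,7,-10)
river: ρ → (-10,13,2)
river: ρ → (2,15,-3)
river: ρ → (-3,15,2)
river: ρ → (2,13,-10)
river: ρ → (-10,7,5)
river: ρ → (5,13,-4)
river: ρ → (-4,11,8)
river: ρ → (8,5,-7)
river: ρ → (-7,9,6)
river: ρ → (6,15,-1)
river: ρ → (-1,15,6)
river: ρ → (6,9,-7)
ρ-cycle length = 16 (tail of 1 descent step not counted)

16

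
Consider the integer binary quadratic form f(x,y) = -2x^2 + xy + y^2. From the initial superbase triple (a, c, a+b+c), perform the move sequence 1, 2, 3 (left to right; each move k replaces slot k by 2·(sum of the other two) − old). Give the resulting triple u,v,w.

start (-2,1,0) = (f(1,0),f(0,1),f(1,1))
replace slot 1: 2·(1+0) − (-2) = 4 → (4,1,0)
replace slot 2: 2·(4+0) − 1 = 7 → (4,7,0)
replace slot 3: 2·(4+7) − 0 = 22 → (4,7,22)

4,7,22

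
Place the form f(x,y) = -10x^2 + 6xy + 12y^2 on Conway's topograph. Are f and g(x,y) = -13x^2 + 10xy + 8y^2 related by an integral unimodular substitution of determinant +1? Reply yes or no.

D₁ = 516, D₂ = 516
river cycle of f (length 10): (12, 18, -4), (-4, 22, 2), (2, 22, -4), (-4, 18, 12), (12, 6, -10), (-10, 14, 8), (8, 18, -6), (-6, 18, 8), (8, 14, -10), (-10, 6, 12)
river cycle of g (length 10): (8, 22, -1), (-1, 22, 8), (8, 10, -13), (-13, 16, 5), (5, 14, -16), (-16, 18, 3), (3, 18, -16), (-16, 14, 5), (5, 16, -13), (-13, 10, 8)
cycles differ ⇒ inequivalent

no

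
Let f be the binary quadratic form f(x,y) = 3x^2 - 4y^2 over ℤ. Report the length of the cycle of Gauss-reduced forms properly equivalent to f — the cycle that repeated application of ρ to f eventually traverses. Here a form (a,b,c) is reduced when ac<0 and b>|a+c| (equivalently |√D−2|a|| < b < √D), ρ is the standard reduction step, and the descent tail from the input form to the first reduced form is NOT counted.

D = 48, ⌊√D⌋ = 6
descent: ρ → (-4,0,3)
descent: ρ → (3,6,-1)  [lands on river]
river: ρ → (-1,6,3)
ρ-cycle length = 2 (tail of 2 descent steps not counted)

2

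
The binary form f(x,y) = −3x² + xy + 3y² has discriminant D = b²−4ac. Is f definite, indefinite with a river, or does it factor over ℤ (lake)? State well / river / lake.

D = b²−4ac = 1² − 4·(-3)·3 = 37
D > 0 non-square ⇒ indefinite ⇒ periodic river

river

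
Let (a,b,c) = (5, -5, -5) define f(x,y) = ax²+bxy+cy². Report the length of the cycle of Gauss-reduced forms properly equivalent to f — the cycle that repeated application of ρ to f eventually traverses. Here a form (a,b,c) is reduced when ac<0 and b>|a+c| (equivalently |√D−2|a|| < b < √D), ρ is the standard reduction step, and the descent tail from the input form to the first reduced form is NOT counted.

D = 125, ⌊√D⌋ = 11
descent: ρ → (-5,5,5)  [lands on river]
river: ρ → (5,5,-5)
ρ-cycle length = 2 (tail of 1 descent step not counted)

2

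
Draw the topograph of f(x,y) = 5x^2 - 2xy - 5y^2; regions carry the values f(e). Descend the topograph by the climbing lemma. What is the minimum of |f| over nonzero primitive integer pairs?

descent: ρ → (-5,2,5)  [lands on river]
river: ρ → (5,8,-2)
river: ρ → (-2,8,5)
river: ρ → (5,2,-5)
river: ρ → (-5,8,2)
river: ρ → (2,8,-5)
closes: descent 1, river 6
min |a| on river = 2

2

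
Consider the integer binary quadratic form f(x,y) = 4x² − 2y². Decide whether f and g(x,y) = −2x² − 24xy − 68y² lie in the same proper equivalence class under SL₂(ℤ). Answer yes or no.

D₁ = 32, D₂ = 32
river cycle of f (length 2): (-2, 4, 2), (2, 4, -2)
river cycle of g (length 2): (-2, 4, 2), (2, 4, -2)
cycles coincide ⇒ equivalent

yes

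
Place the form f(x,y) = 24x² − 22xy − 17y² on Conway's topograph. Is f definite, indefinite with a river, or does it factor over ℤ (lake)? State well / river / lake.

D = b²−4ac = (-22)² − 4·24·(-17) = 2116
D = 46² is a perfect square ⇒ form factors over ℤ ⇒ lakes

lake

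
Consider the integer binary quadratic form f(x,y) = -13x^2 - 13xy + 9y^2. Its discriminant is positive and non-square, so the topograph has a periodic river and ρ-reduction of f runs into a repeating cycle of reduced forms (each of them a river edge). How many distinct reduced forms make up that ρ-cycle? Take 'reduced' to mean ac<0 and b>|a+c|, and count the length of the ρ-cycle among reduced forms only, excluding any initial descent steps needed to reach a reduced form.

D = 637, ⌊√D⌋ = 25
descent: ρ → (9,13,-13)  [lands on river]
river: ρ → (-13,13,9)
river: ρ → (9,23,-3)
river: ρ → (-3,25,1)
river: ρ → (1,25,-3)
river: ρ → (-3,23,9)
ρ-cycle length = 6 (tail of 1 descent step not counted)

6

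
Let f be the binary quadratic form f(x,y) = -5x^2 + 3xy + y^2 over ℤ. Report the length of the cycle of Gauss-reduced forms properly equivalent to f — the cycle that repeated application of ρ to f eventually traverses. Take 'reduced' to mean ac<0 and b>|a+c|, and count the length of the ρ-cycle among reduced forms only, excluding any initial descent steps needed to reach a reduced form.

D = 29, ⌊√D⌋ = 5
descent: ρ → (1,5,-1)  [lands on river]
river: ρ → (-1,5,1)
ρ-cycle length = 2 (tail of 1 descent step not counted)

2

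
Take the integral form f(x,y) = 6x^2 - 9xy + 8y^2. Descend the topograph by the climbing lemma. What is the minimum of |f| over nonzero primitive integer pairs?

translate: b→3 (≡-9 mod 12), so (6,-9,8)→(6,3,5)
flip: (6,3,5)→(5,-3,6)
reduced (well bottom): (5,-3,6) with a≤c, −a<b≤a
well minimum = a = 5

5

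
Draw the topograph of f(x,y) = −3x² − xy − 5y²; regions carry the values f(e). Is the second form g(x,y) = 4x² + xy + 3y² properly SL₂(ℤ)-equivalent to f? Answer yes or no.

D₁ = -59, D₂ = -47
discriminants differ ⇒ not SL₂(ℤ)-equivalent

no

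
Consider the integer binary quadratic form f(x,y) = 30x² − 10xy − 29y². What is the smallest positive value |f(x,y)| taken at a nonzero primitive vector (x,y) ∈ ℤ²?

descent: ρ → (-29,10,30)  [lands on river]
river: ρ → (30,50,-9)
river: ρ → (-9,58,6)
river: ρ → (6,50,-45)
river: ρ → (-45,40,11)
river: ρ → (11,48,-29)
closes: descent 1, river 6
min |a| on river = 6

6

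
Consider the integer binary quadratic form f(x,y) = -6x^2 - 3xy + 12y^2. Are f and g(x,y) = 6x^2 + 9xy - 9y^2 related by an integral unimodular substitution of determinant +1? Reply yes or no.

D₁ = 297, D₂ = 297
river cycle of f (length 4): (-6, 9, 9), (9, 9, -6), (-6, 15, 3), (3, 15, -6)
river cycle of g (length 4): (-9, 9, 6), (6, 15, -3), (-3, 15, 6), (6, 9, -9)
cycles differ ⇒ inequivalent

no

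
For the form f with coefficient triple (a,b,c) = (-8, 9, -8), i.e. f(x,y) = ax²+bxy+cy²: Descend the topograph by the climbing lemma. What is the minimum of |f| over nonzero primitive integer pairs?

translate: b→7 (≡-9 mod 16), so (8,-9,8)→(8,7,7)
flip: (8,7,7)→(7,-7,8)
translate: b→7 (≡-7 mod 14), so (7,-7,8)→(7,7,8)
reduced (well bottom): (7,7,8) with a≤c, −a<b≤a
well minimum |f| = |-7| = 7 (negative-definite)

7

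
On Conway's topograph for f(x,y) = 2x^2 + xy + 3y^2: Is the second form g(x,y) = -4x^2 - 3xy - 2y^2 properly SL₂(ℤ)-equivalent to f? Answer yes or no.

D₁ = -23, D₂ = -23
f: reduced (well bottom): (2,1,3) with a≤c, −a<b≤a
g is negative-definite; reduce −g:
−g: flip: (4,3,2)→(2,-3,4)
−g: translate: b→1 (≡-3 mod 4), so (2,-3,4)→(2,1,3)
−g: reduced (well bottom): (2,1,3) with a≤c, −a<b≤a
flip sign back: reduced form of g is (-2,-1,-3)
reduced forms (2, 1, 3) vs (-2, -1, -3) ⇒ inequivalent

no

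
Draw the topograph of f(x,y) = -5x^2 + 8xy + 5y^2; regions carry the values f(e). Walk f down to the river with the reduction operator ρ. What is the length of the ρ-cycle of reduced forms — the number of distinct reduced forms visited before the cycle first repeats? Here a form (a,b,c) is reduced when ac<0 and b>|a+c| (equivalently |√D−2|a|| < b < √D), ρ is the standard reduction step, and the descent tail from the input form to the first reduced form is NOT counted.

D = 164, ⌊√D⌋ = 12
river: ρ → (5,12,-1)
river: ρ → (-1,12,5)
river: ρ → (5,8,-5)
river: ρ → (-5,12,1)
river: ρ → (1,12,-5)
river: ρ → (-5,8,5)
ρ-cycle length = 6 (tail of 0 descent steps not counted)

6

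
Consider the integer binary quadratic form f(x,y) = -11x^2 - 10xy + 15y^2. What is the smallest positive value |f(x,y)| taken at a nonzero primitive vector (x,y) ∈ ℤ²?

descent: ρ → (15,10,-11)  [lands on river]
river: ρ → (-11,12,14)
river: ρ → (14,16,-9)
river: ρ → (-9,20,10)
river: ρ → (10,20,-9)
river: ρ → (-9,16,14)
river: ρ → (14,12,-11)
river: ρ → (-11,10,15)
river: ρ → (15,20,-6)
river: ρ → (-6,16,21)
river: ρ → (21,26,-1)
river: ρ → (-1,26,21)
river: ρ → (21,16,-6)
river: ρ → (-6,20,15)
closes: descent 1, river 14
min |a| on river = 1

1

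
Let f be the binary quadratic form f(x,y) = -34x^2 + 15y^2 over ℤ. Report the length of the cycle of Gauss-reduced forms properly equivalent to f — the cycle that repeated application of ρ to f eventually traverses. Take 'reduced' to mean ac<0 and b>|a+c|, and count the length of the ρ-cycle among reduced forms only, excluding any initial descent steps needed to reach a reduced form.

D = 2040, ⌊√D⌋ = 45
descent: ρ → (15,30,-19)  [lands on river]
river: ρ → (-19,8,26)
river: ρ → (26,44,-1)
river: ρ → (-1,44,26)
river: ρ → (26,8,-19)
river: ρ → (-19,30,15)
ρ-cycle length = 6 (tail of 1 descent step not counted)

6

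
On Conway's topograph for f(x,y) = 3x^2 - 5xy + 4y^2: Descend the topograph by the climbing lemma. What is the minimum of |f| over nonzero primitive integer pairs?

translate: b→1 (≡-5 mod 6), so (3,-5,4)→(3,1,2)
flip: (3,1,2)→(2,-1,3)
reduced (well bottom): (2,-1,3) with a≤c, −a<b≤a
well minimum = a = 2

2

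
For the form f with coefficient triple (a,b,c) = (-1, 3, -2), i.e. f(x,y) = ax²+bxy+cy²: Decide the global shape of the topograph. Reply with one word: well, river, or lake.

D = b²−4ac = 3² − 4·(-1)·(-2) = 1
D = 1² is a perfect square ⇒ form factors over ℤ ⇒ lakes

lake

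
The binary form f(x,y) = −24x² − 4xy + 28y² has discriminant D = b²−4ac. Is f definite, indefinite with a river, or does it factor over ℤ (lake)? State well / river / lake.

D = b²−4ac = (-4)² − 4·(-24)·28 = 2704
D = 52² is a perfect square ⇒ form factors over ℤ ⇒ lakes

lake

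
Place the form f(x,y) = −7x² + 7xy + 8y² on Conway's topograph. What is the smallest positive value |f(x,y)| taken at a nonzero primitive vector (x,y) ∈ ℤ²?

river: ρ → (8,9,-6)
river: ρ → (-6,15,2)
river: ρ → (2,13,-13)
river: ρ → (-13,13,2)
river: ρ → (2,15,-6)
river: ρ → (-6,9,8)
river: ρ → (8,7,-7)
river: ρ → (-7,7,8)
closes: descent 0, river 8
min |a| on river = 2

2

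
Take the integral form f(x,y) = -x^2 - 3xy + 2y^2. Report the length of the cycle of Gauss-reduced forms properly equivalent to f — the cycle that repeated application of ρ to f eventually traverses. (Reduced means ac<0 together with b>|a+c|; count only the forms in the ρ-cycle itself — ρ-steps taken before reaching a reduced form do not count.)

D = 17, ⌊√D⌋ = 4
descent: ρ → (2,3,-1)  [lands on river]
river: ρ → (-1,3,2)
river: ρ → (2,1,-2)
river: ρ → (-2,3,1)
river: ρ → (1,3,-2)
river: ρ → (-2,1,2)
ρ-cycle length = 6 (tail of 1 descent step not counted)

6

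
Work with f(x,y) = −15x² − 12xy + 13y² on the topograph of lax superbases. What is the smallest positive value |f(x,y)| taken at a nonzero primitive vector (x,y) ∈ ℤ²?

descent: ρ → (13,12,-15)  [lands on river]
river: ρ → (-15,18,10)
river: ρ → (10,22,-11)
river: ρ → (-11,22,10)
river: ρ → (10,18,-15)
river: ρ → (-15,12,13)
river: ρ → (13,14,-14)
river: ρ → (-14,14,13)
closes: descent 1, river 8
min |a| on river = 10

10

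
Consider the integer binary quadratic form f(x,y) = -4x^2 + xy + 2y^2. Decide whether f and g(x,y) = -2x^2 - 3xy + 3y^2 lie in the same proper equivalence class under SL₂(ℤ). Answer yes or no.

D₁ = 33, D₂ = 33
river cycle of f (length 4): (2, 3, -3), (-3, 3, 2), (2, 5, -1), (-1, 5, 2)
river cycle of g (length 4): (3, 3, -2), (-2, 5, 1), (1, 5, -2), (-2, 3, 3)
cycles differ ⇒ inequivalent

no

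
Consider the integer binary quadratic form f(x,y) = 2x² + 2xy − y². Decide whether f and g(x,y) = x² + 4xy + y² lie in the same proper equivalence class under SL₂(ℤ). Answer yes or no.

D₁ = 12, D₂ = 12
river cycle of f (length 2): (-1, 2, 2), (2, 2, -1)
river cycle of g (length 2): (1, 2, -2), (-2, 2, 1)
cycles differ ⇒ inequivalent

no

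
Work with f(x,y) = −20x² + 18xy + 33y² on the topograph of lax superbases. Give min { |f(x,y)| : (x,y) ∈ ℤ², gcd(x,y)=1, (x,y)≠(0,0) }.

river: ρ → (33,48,-5)
river: ρ → (-5,52,13)
river: ρ → (13,52,-5)
river: ρ → (-5,48,33)
river: ρ → (33,18,-20)
river: ρ → (-20,22,31)
river: ρ → (31,40,-11)
river: ρ → (-11,48,15)
river: ρ → (15,42,-20)
river: ρ → (-20,38,19)
river: ρ → (19,38,-20)
river: ρ → (-20,42,15)
river: ρ → (15,48,-11)
river: ρ → (-11,40,31)
river: ρ → (31,22,-20)
river: ρ → (-20,18,33)
closes: descent 0, river 16
min |a| on river = 5

5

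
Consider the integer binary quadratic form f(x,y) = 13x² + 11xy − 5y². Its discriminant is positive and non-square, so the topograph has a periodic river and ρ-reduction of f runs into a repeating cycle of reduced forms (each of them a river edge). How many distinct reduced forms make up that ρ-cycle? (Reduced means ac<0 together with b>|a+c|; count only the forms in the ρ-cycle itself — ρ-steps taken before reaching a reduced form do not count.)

D = 381, ⌊√D⌋ = 19
river: ρ → (-5,19,1)
river: ρ → (1,19,-5)
river: ρ → (-5,11,13)
river: ρ → (13,15,-3)
river: ρ → (-3,15,13)
river: ρ → (13,11,-5)
ρ-cycle length = 6 (tail of 0 descent steps not counted)

6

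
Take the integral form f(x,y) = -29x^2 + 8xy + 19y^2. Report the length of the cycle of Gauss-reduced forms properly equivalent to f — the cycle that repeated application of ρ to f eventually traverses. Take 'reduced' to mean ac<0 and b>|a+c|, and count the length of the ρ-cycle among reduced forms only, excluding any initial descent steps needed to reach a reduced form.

D = 2268, ⌊√D⌋ = 47
descent: ρ → (19,30,-18)  [lands on river]
river: ρ → (-18,42,7)
river: ρ → (7,42,-18)
river: ρ → (-18,30,19)
river: ρ → (19,46,-2)
river: ρ → (-2,46,19)
ρ-cycle length = 6 (tail of 1 descent step not counted)

6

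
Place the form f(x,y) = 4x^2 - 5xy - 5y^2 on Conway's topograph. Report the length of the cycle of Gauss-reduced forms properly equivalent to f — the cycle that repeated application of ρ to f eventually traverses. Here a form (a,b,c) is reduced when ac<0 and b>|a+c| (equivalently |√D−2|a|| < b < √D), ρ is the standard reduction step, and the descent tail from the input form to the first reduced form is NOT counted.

D = 105, ⌊√D⌋ = 10
descent: ρ → (-5,5,4)  [lands on river]
river: ρ → (4,3,-6)
river: ρ → (-6,9,1)
river: ρ → (1,9,-6)
river: ρ → (-6,3,4)
river: ρ → (4,5,-5)
ρ-cycle length = 6 (tail of 1 descent step not counted)

6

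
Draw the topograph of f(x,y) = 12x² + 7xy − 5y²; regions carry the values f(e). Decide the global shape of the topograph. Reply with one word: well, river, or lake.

D = b²−4ac = 7² − 4·12·(-5) = 289
D = 17² is a perfect square ⇒ form factors over ℤ ⇒ lakes

lake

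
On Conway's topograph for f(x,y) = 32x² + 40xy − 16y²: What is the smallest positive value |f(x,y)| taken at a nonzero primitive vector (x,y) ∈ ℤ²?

river: ρ → (-16,56,8)
river: ρ → (8,56,-16)
river: ρ → (-16,40,32)
river: ρ → (32,24,-24)
river: ρ → (-24,24,32)
river: ρ → (32,40,-16)
closes: descent 0, river 6
min |a| on river = 8

8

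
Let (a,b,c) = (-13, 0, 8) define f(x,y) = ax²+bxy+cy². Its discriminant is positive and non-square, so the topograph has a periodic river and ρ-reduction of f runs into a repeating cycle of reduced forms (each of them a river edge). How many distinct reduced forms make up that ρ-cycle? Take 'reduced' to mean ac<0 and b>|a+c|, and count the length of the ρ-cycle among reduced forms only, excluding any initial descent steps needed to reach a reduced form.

D = 416, ⌊√D⌋ = 20
descent: ρ → (8,16,-5)  [lands on river]
river: ρ → (-5,14,11)
river: ρ → (11,8,-8)
river: ρ → (-8,8,11)
river: ρ → (11,14,-5)
river: ρ → (-5,16,8)
ρ-cycle length = 6 (tail of 1 descent step not counted)

6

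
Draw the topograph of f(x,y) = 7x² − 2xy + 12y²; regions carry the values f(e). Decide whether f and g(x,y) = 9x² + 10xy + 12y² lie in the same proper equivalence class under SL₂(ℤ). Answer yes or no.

D₁ = -332, D₂ = -332
f: reduced (well bottom): (7,-2,12) with a≤c, −a<b≤a
g: translate: b→-8 (≡10 mod 18), so (9,10,12)→(9,-8,11)
g: reduced (well bottom): (9,-8,11) with a≤c, −a<b≤a
reduced forms (7, -2, 12) vs (9, -8, 11) ⇒ inequivalent

no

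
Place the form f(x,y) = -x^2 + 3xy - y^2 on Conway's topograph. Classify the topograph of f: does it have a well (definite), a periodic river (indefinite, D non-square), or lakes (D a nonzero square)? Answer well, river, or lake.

D = b²−4ac = 3² − 4·(-1)·(-1) = 5
D > 0 non-square ⇒ indefinite ⇒ periodic river

river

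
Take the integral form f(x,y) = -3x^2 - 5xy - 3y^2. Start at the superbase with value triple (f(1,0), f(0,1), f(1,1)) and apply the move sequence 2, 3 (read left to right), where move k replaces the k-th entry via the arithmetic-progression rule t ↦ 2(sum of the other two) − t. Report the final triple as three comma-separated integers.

start (-3,-3,-11) = (f(1,0),f(0,1),f(1,1))
replace slot 2: 2·((-3)+(-11)) − (-3) = -25 → (-3,-25,-11)
replace slot 3: 2·((-3)+(-25)) − (-11) = -45 → (-3,-25,-45)

-3,-25,-45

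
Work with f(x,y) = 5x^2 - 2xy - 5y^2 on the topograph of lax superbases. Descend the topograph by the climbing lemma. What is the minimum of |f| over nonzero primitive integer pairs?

descent: ρ → (-5,2,5)  [lands on river]
river: ρ → (5,8,-2)
river: ρ → (-2,8,5)
river: ρ → (5,2,-5)
river: ρ → (-5,8,2)
river: ρ → (2,8,-5)
closes: descent 1, river 6
min |a| on river = 2

2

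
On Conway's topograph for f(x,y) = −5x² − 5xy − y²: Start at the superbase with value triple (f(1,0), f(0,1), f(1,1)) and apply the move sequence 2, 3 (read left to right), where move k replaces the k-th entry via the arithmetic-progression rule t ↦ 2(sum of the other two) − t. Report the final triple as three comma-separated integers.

start (-5,-1,-11) = (f(1,0),f(0,1),f(1,1))
replace slot 2: 2·((-5)+(-11)) − (-1) = -31 → (-5,-31,-11)
replace slot 3: 2·((-5)+(-31)) − (-11) = -61 → (-5,-31,-61)

-5,-31,-61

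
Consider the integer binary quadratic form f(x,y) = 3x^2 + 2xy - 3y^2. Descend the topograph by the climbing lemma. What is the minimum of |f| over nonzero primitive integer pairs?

river: ρ → (-3,4,2)
river: ρ → (2,4,-3)
river: ρ → (-3,2,3)
river: ρ → (3,4,-2)
river: ρ → (-2,4,3)
river: ρ → (3,2,-3)
closes: descent 0, river 6
min |a| on river = 2

2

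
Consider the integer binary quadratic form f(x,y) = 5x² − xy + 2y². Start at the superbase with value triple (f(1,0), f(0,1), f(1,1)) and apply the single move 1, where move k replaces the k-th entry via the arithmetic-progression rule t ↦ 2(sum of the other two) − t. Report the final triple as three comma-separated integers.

start (5,2,6) = (f(1,0),f(0,1),f(1,1))
replace slot 1: 2·(2+6) − 5 = 11 → (11,2,6)

11,2,6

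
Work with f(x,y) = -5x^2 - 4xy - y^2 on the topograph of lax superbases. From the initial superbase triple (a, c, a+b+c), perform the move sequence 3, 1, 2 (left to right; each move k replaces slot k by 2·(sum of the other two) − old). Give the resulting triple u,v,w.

start (-5,-1,-10) = (f(1,0),f(0,1),f(1,1))
replace slot 3: 2·((-5)+(-1)) − (-10) = -2 → (-5,-1,-2)
replace slot 1: 2·((-1)+(-2)) − (-5) = -1 → (-1,-1,-2)
replace slot 2: 2·((-1)+(-2)) − (-1) = -5 → (-1,-5,-2)

-1,-5,-2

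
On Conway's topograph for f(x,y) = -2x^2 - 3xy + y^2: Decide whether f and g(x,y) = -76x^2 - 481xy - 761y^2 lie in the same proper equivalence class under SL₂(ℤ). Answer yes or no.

D₁ = 17, D₂ = 17
river cycle of f (length 6): (1, 3, -2), (-2, 1, 2), (2, 3, -1), (-1, 3, 2), (2, 1, -2), (-2, 3, 1)
river cycle of g (length 6): (-2, 1, 2), (2, 3, -1), (-1, 3, 2), (2, 1, -2), (-2, 3, 1), (1, 3, -2)
cycles coincide ⇒ equivalent

yes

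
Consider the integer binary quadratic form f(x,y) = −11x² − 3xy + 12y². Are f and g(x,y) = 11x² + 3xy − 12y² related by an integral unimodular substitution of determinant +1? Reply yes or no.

D₁ = 537, D₂ = 537
river cycle of f (length 16): (12, 3, -11), (-11, 19, 4), (4, 21, -6), (-6, 15, 13), (13, 11, -8), (-8, 21, 3), (3, 21, -8), (-8, 11, 13), (13, 15, -6), (-6, 21, 4), … (6 more)
river cycle of g (length 16): (-12, 21, 2), (2, 23, -1), (-1, 23, 2), (2, 21, -12), (-12, 3, 11), (11, 19, -4), (-4, 21, 6), (6, 15, -13), (-13, 11, 8), (8, 21, -3), … (6 more)
cycles differ ⇒ inequivalent

no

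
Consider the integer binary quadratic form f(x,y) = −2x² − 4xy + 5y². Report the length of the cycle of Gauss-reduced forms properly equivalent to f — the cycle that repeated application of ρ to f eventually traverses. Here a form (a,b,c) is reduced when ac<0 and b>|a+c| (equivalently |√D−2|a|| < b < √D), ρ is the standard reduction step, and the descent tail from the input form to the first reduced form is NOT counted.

D = 56, ⌊√D⌋ = 7
descent: ρ → (5,4,-2)  [lands on river]
river: ρ → (-2,4,5)
river: ρ → (5,6,-1)
river: ρ → (-1,6,5)
ρ-cycle length = 4 (tail of 1 descent step not counted)

4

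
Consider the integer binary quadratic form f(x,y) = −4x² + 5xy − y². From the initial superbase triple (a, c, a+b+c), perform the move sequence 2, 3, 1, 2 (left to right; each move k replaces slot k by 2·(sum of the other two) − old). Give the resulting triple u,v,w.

start (-4,-1,0) = (f(1,0),f(0,1),f(1,1))
replace slot 2: 2·((-4)+0) − (-1) = -7 → (-4,-7,0)
replace slot 3: 2·((-4)+(-7)) − 0 = -22 → (-4,-7,-22)
replace slot 1: 2·((-7)+(-22)) − (-4) = -54 → (-54,-7,-22)
replace slot 2: 2·((-54)+(-22)) − (-7) = -145 → (-54,-145,-22)

-54,-145,-22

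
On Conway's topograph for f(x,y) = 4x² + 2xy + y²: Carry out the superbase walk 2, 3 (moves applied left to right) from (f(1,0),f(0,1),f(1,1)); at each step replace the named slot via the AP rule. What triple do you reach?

start (4,1,7) = (f(1,0),f(0,1),f(1,1))
replace slot 2: 2·(4+7) − 1 = 21 → (4,21,7)
replace slot 3: 2·(4+21) − 7 = 43 → (4,21,43)

4,21,43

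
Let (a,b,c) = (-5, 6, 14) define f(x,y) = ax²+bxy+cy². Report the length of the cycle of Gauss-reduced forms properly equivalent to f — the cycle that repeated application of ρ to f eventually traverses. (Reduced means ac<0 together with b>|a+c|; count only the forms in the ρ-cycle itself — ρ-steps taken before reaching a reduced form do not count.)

D = 316, ⌊√D⌋ = 17
descent: ρ → (14,-6,-5)
descent: ρ → (-5,16,3)  [lands on river]
river: ρ → (3,14,-10)
river: ρ → (-10,6,7)
river: ρ → (7,8,-9)
river: ρ → (-9,10,6)
river: ρ → (6,14,-5)
ρ-cycle length = 6 (tail of 2 descent steps not counted)

6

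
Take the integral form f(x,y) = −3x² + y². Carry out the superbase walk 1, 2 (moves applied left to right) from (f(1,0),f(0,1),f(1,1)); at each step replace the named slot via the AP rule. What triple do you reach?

start (-3,1,-2) = (f(1,0),f(0,1),f(1,1))
replace slot 1: 2·(1+(-2)) − (-3) = 1 → (1,1,-2)
replace slot 2: 2·(1+(-2)) − 1 = -3 → (1,-3,-2)

1,-3,-2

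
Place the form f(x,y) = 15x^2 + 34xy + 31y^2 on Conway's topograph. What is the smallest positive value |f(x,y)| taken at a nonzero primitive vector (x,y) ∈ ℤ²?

translate: b→4 (≡34 mod 30), so (15,34,31)→(15,4,12)
flip: (15,4,12)→(12,-4,15)
reduced (well bottom): (12,-4,15) with a≤c, −a<b≤a
well minimum = a = 12

12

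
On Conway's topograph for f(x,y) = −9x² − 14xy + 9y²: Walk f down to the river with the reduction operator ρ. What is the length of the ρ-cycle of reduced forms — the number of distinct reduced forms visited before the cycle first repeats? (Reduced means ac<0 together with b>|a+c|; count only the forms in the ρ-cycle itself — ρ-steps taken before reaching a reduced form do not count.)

D = 520, ⌊√D⌋ = 22
descent: ρ → (9,14,-9)  [lands on river]
river: ρ → (-9,22,1)
river: ρ → (1,22,-9)
river: ρ → (-9,14,9)
river: ρ → (9,22,-1)
river: ρ → (-1,22,9)
ρ-cycle length = 6 (tail of 1 descent step not counted)

6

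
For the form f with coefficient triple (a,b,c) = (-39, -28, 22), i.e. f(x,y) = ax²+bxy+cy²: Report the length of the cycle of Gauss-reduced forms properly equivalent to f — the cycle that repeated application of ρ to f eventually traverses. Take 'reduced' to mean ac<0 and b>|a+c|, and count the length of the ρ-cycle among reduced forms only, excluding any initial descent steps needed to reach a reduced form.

D = 4216, ⌊√D⌋ = 64
descent: ρ → (22,28,-39)  [lands on river]
river: ρ → (-39,50,11)
river: ρ → (11,60,-14)
river: ρ → (-14,52,27)
river: ρ → (27,56,-10)
river: ρ → (-10,64,3)
river: ρ → (3,62,-31)
river: ρ → (-31,62,3)
river: ρ → (3,64,-10)
river: ρ → (-10,56,27)
river: ρ → (27,52,-14)
river: ρ → (-14,60,11)
river: ρ → (11,50,-39)
river: ρ → (-39,28,22)
river: ρ → (22,60,-7)
river: ρ → (-7,52,54)
river: ρ → (54,56,-5)
river: ρ → (-5,64,6)
river: ρ → (6,56,-45)
river: ρ → (-45,34,17)
river: ρ → (17,34,-45)
river: ρ → (-45,56,6)
river: ρ → (6,64,-5)
river: ρ → (-5,56,54)
river: ρ → (54,52,-7)
river: ρ → (-7,60,22)
ρ-cycle length = 26 (tail of 1 descent step not counted)

26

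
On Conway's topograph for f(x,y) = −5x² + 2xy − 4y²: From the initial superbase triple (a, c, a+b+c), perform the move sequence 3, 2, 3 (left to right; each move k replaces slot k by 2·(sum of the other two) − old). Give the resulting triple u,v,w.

start (-5,-4,-7) = (f(1,0),f(0,1),f(1,1))
replace slot 3: 2·((-5)+(-4)) − (-7) = -11 → (-5,-4,-11)
replace slot 2: 2·((-5)+(-11)) − (-4) = -28 → (-5,-28,-11)
replace slot 3: 2·((-5)+(-28)) − (-11) = -55 → (-5,-28,-55)

-5,-28,-55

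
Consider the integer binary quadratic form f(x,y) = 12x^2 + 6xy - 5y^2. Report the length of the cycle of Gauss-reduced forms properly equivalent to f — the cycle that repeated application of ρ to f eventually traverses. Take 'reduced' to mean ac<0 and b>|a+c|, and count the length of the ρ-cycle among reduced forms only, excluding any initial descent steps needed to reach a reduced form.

D = 276, ⌊√D⌋ = 16
descent: ρ → (-5,14,4)  [lands on river]
river: ρ → (4,10,-11)
river: ρ → (-11,12,3)
river: ρ → (3,12,-11)
river: ρ → (-11,10,4)
river: ρ → (4,14,-5)
river: ρ → (-5,16,1)
river: ρ → (1,16,-5)
ρ-cycle length = 8 (tail of 1 descent step not counted)

8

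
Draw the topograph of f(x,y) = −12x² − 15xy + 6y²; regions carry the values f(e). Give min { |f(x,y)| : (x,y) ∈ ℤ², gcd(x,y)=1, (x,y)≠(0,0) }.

descent: ρ → (6,15,-12)  [lands on river]
river: ρ → (-12,9,9)
river: ρ → (9,9,-12)
river: ρ → (-12,15,6)
river: ρ → (6,21,-3)
river: ρ → (-3,21,6)
closes: descent 1, river 6
min |a| on river = 3

3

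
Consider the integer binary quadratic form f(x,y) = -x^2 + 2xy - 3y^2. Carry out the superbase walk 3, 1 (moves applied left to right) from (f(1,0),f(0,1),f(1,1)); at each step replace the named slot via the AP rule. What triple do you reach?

start (-1,-3,-2) = (f(1,0),f(0,1),f(1,1))
replace slot 3: 2·((-1)+(-3)) − (-2) = -6 → (-1,-3,-6)
replace slot 1: 2·((-3)+(-6)) − (-1) = -17 → (-17,-3,-6)

-17,-3,-6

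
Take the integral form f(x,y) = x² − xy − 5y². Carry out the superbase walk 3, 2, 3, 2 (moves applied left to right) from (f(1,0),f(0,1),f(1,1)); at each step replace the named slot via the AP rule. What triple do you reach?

start (1,-5,-5) = (f(1,0),f(0,1),f(1,1))
replace slot 3: 2·(1+(-5)) − (-5) = -3 → (1,-5,-3)
replace slot 2: 2·(1+(-3)) − (-5) = 1 → (1,1,-3)
replace slot 3: 2·(1+1) − (-3) = 7 → (1,1,7)
replace slot 2: 2·(1+7) − 1 = 15 → (1,15,7)

1,15,7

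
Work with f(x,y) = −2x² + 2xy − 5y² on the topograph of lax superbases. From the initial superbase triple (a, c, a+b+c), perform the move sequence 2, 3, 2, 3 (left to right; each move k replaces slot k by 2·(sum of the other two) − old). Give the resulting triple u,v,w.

start (-2,-5,-5) = (f(1,0),f(0,1),f(1,1))
replace slot 2: 2·((-2)+(-5)) − (-5) = -9 → (-2,-9,-5)
replace slot 3: 2·((-2)+(-9)) − (-5) = -17 → (-2,-9,-17)
replace slot 2: 2·((-2)+(-17)) − (-9) = -29 → (-2,-29,-17)
replace slot 3: 2·((-2)+(-29)) − (-17) = -45 → (-2,-29,-45)

-2,-29,-45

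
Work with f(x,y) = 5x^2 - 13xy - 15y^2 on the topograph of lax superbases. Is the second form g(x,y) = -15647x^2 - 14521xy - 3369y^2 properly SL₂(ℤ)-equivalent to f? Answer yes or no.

D₁ = 469, D₂ = 469
river cycle of f (length 4): (-15, 13, 5), (5, 17, -9), (-9, 19, 3), (3, 17, -15)
river cycle of g (length 4): (-15, 13, 5), (5, 17, -9), (-9, 19, 3), (3, 17, -15)
cycles coincide ⇒ equivalent

yes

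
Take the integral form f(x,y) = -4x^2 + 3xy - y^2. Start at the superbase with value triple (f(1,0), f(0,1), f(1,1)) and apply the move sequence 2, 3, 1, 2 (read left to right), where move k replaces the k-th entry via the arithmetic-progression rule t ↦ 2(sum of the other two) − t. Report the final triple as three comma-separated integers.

start (-4,-1,-2) = (f(1,0),f(0,1),f(1,1))
replace slot 2: 2·((-4)+(-2)) − (-1) = -11 → (-4,-11,-2)
replace slot 3: 2·((-4)+(-11)) − (-2) = -28 → (-4,-11,-28)
replace slot 1: 2·((-11)+(-28)) − (-4) = -74 → (-74,-11,-28)
replace slot 2: 2·((-74)+(-28)) − (-11) = -193 → (-74,-193,-28)

-74,-193,-28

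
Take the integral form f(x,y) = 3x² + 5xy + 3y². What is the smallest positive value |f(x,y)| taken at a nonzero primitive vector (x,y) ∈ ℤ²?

translate: b→-1 (≡5 mod 6), so (3,5,3)→(3,-1,1)
flip: (3,-1,1)→(1,1,3)
reduced (well bottom): (1,1,3) with a≤c, −a<b≤a
well minimum = a = 1

1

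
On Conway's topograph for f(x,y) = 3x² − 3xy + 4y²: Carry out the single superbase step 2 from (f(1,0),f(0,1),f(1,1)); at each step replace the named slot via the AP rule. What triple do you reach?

start (3,4,4) = (f(1,0),f(0,1),f(1,1))
replace slot 2: 2·(3+4) − 4 = 10 → (3,10,4)

3,10,4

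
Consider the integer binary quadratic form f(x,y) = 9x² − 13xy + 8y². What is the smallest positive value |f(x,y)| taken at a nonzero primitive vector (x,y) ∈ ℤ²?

translate: b→5 (≡-13 mod 18), so (9,-13,8)→(9,5,4)
flip: (9,5,4)→(4,-5,9)
translate: b→3 (≡-5 mod 8), so (4,-5,9)→(4,3,8)
reduced (well bottom): (4,3,8) with a≤c, −a<b≤a
well minimum = a = 4

4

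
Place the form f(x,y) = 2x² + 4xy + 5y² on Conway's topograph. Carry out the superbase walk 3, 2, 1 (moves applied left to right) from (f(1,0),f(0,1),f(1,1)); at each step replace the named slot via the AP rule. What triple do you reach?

start (2,5,11) = (f(1,0),f(0,1),f(1,1))
replace slot 3: 2·(2+5) − 11 = 3 → (2,5,3)
replace slot 2: 2·(2+3) − 5 = 5 → (2,5,3)
replace slot 1: 2·(5+3) − 2 = 14 → (14,5,3)

14,5,3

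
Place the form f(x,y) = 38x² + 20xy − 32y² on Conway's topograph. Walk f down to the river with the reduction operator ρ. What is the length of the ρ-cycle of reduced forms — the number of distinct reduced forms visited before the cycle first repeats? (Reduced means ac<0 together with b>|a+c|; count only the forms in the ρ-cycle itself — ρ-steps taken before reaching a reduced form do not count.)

D = 5264, ⌊√D⌋ = 72
river: ρ → (-32,44,26)
river: ρ → (26,60,-16)
river: ρ → (-16,68,10)
river: ρ → (10,72,-2)
river: ρ → (-2,72,10)
river: ρ → (10,68,-16)
river: ρ → (-16,60,26)
river: ρ → (26,44,-32)
river: ρ → (-32,20,38)
river: ρ → (38,56,-14)
river: ρ → (-14,56,38)
river: ρ → (38,20,-32)
ρ-cycle length = 12 (tail of 0 descent steps not counted)

12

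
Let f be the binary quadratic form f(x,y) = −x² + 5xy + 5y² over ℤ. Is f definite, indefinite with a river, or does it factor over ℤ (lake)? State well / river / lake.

D = b²−4ac = 5² − 4·(-1)·5 = 45
D > 0 non-square ⇒ indefinite ⇒ periodic river

river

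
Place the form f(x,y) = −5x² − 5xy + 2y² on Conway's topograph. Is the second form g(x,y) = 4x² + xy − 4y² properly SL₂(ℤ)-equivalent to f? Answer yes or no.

D₁ = 65, D₂ = 65
river cycle of f (length 6): (2, 5, -5), (-5, 5, 2), (2, 7, -2), (-2, 5, 5), (5, 5, -2), (-2, 7, 2)
river cycle of g (length 6): (-4, 7, 1), (1, 7, -4), (-4, 1, 4), (4, 7, -1), (-1, 7, 4), (4, 1, -4)
cycles differ ⇒ inequivalent

no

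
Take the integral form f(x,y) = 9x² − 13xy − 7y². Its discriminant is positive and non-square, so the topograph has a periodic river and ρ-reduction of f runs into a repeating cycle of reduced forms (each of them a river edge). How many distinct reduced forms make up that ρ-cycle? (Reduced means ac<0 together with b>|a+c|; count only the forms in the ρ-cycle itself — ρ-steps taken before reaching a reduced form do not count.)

D = 421, ⌊√D⌋ = 20
descent: ρ → (-7,13,9)  [lands on river]
river: ρ → (9,5,-11)
river: ρ → (-11,17,3)
river: ρ → (3,19,-5)
river: ρ → (-5,11,15)
river: ρ → (15,19,-1)
river: ρ → (-1,19,15)
river: ρ → (15,11,-5)
river: ρ → (-5,19,3)
river: ρ → (3,17,-11)
river: ρ → (-11,5,9)
river: ρ → (9,13,-7)
river: ρ → (-7,15,7)
river: ρ → (7,13,-9)
river: ρ → (-9,5,11)
river: ρ → (11,17,-3)
river: ρ → (-3,19,5)
river: ρ → (5,11,-15)
river: ρ → (-15,19,1)
river: ρ → (1,19,-15)
river: ρ → (-15,11,5)
river: ρ → (5,19,-3)
river: ρ → (-3,17,11)
river: ρ → (11,5,-9)
river: ρ → (-9,13,7)
river: ρ → (7,15,-7)
ρ-cycle length = 26 (tail of 1 descent step not counted)

26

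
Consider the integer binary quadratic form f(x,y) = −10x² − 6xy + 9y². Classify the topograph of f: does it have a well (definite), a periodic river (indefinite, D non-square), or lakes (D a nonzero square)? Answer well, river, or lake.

D = b²−4ac = (-6)² − 4·(-10)·9 = 396
D > 0 non-square ⇒ indefinite ⇒ periodic river

river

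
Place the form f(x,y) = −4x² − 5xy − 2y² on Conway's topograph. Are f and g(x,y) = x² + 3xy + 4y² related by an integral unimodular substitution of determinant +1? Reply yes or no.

D₁ = -7, D₂ = -7
f is negative-definite; reduce −f:
−f: translate: b→-3 (≡5 mod 8), so (4,5,2)→(4,-3,1)
−f: flip: (4,-3,1)→(1,3,4)
−f: translate: b→1 (≡3 mod 2), so (1,3,4)→(1,1,2)
−f: reduced (well bottom): (1,1,2) with a≤c, −a<b≤a
flip sign back: reduced form of f is (-1,-1,-2)
g: translate: b→1 (≡3 mod 2), so (1,3,4)→(1,1,2)
g: reduced (well bottom): (1,1,2) with a≤c, −a<b≤a
reduced forms (-1, -1, -2) vs (1, 1, 2) ⇒ inequivalent

no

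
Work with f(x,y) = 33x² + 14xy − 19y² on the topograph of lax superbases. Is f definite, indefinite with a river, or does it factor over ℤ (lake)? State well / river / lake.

D = b²−4ac = 14² − 4·33·(-19) = 2704
D = 52² is a perfect square ⇒ form factors over ℤ ⇒ lakes

lake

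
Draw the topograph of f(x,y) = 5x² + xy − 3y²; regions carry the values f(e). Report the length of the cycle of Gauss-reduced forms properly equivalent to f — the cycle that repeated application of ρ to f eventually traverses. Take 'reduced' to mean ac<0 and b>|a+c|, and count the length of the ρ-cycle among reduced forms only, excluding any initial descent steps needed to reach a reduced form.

D = 61, ⌊√D⌋ = 7
descent: ρ → (-3,5,3)  [lands on river]
river: ρ → (3,7,-1)
river: ρ → (-1,7,3)
river: ρ → (3,5,-3)
river: ρ → (-3,7,1)
river: ρ → (1,7,-3)
ρ-cycle length = 6 (tail of 1 descent step not counted)

6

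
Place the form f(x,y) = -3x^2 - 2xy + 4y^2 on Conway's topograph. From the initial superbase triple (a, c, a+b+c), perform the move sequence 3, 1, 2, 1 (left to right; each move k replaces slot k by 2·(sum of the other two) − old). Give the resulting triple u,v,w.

start (-3,4,-1) = (f(1,0),f(0,1),f(1,1))
replace slot 3: 2·((-3)+4) − (-1) = 3 → (-3,4,3)
replace slot 1: 2·(4+3) − (-3) = 17 → (17,4,3)
replace slot 2: 2·(17+3) − 4 = 36 → (17,36,3)
replace slot 1: 2·(36+3) − 17 = 61 → (61,36,3)

61,36,3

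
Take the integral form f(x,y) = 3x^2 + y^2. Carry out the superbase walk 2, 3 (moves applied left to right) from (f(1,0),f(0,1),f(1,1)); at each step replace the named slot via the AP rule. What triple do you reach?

start (3,1,4) = (f(1,0),f(0,1),f(1,1))
replace slot 2: 2·(3+4) − 1 = 13 → (3,13,4)
replace slot 3: 2·(3+13) − 4 = 28 → (3,13,28)

3,13,28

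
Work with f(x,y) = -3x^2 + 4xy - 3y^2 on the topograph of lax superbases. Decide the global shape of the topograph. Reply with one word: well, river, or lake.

D = b²−4ac = 4² − 4·(-3)·(-3) = -20
D < 0 ⇒ definite ⇒ every region one sign ⇒ single well

well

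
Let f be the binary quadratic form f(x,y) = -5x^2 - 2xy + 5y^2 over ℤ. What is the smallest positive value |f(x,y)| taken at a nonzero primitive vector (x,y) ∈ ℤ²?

descent: ρ → (5,2,-5)  [lands on river]
river: ρ → (-5,8,2)
river: ρ → (2,8,-5)
river: ρ → (-5,2,5)
river: ρ → (5,8,-2)
river: ρ → (-2,8,5)
closes: descent 1, river 6
min |a| on river = 2

2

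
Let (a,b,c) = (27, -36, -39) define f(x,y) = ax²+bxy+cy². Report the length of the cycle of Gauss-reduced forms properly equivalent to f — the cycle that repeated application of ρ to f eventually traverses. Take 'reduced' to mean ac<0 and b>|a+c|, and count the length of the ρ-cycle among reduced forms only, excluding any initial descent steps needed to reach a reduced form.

D = 5508, ⌊√D⌋ = 74
descent: ρ → (-39,36,27)  [lands on river]
river: ρ → (27,72,-3)
river: ρ → (-3,72,27)
river: ρ → (27,36,-39)
river: ρ → (-39,42,24)
river: ρ → (24,54,-27)
river: ρ → (-27,54,24)
river: ρ → (24,42,-39)
ρ-cycle length = 8 (tail of 1 descent step not counted)

8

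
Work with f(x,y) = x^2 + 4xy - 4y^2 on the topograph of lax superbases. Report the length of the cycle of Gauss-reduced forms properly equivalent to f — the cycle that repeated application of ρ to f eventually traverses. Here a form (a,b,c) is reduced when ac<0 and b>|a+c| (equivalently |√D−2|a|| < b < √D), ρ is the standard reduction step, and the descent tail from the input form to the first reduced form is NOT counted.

D = 32, ⌊√D⌋ = 5
river: ρ → (-4,4,1)
river: ρ → (1,4,-4)
ρ-cycle length = 2 (tail of 0 descent steps not counted)

2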